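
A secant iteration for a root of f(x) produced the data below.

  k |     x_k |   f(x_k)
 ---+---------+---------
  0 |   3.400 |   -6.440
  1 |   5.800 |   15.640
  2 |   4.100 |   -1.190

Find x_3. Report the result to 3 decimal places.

x_3 = 4.100 − (-1.190)·(4.100 − 5.800) / (-1.190 − 15.640)
   = 4.100 − (2.02300)/(-16.83000) = 4.22020

4.220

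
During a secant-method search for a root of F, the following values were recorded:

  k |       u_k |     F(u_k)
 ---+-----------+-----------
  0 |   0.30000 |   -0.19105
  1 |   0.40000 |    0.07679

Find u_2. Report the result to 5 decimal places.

0.37133

u_2 = 0.40000 − 0.07679·(0.40000 − 0.30000) / (0.07679 − (-0.19105))
   = 0.40000 − (0.0076790)/(0.2678400) = 0.3713299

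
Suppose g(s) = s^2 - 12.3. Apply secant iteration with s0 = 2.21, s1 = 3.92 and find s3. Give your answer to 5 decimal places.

3.50222

g(2.21) = -7.4159000, g(3.92) = 3.0664000
s2 = 3.9200000 − 3.0664000·(3.9200000 − 2.2100000) / (3.0664000 − (-7.4159000)) = 3.9200000 − (5.2435440)/(10.4823000) = 3.4197716
g(3.4197716) = -0.6051621
s3 = 3.4197716 − (-0.6051621)·(3.4197716 − 3.9200000) / (-0.6051621 − 3.0664000) = 3.4197716 − (0.3027193)/(-3.6715621) = 3.5022213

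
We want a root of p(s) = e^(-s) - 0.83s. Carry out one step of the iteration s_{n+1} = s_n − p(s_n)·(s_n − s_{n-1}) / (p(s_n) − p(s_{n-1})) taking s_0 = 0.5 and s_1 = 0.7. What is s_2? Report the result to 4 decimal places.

0.6388

p(0.5) = 0.191531, p(0.7) = -0.084415
s_2 = 0.700000 − (-0.084415)·(0.700000 − 0.500000) / (-0.084415 − 0.191531) = 0.700000 − (-0.016883)/(-0.275945) = 0.638818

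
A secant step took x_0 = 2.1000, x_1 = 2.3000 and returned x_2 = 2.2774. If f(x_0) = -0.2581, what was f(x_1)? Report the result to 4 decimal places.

The secant line through (2.1000, -0.2581) and (2.3000, f(x_1)) crosses zero at x_2 = 2.2774.
So (2.1000, -0.2581), (2.3000, f(x_1)), (2.2774, 0) are collinear:
f(x_1) = -0.2581 · (2.3000 − 2.2774) / (2.1000 − 2.2774) = -0.2581 · (0.022600)/(-0.177400) = 0.032881

0.0329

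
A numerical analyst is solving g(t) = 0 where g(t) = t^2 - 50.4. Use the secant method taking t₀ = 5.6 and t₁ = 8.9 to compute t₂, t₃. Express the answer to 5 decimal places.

g(5.6) = -19.0400000, g(8.9) = 28.8100000
t₂ = 8.9000000 − 28.8100000·(8.9000000 − 5.6000000) / (28.8100000 − (-19.0400000)) = 8.9000000 − (95.0730000)/(47.8500000) = 6.9131034
g(6.9131034) = -2.6090007
t₃ = 6.9131034 − (-2.6090007)·(6.9131034 − 8.9000000) / (-2.6090007 − 28.8100000) = 6.9131034 − (5.1838145)/(-31.4190007) = 7.0780932

6.91310, 7.07809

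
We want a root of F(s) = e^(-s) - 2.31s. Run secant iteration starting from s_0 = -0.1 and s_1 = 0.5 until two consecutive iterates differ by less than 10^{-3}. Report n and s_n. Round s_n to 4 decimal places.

n = 4, s_n = 0.3157

F(-0.1) = 1.336171, F(0.5) = -0.548469
s_2 = 0.500000 − (-0.548469)·(0.600000)/(-1.884640) = 0.325388;  |Δ| = 0.174612
F(0.325388) = -0.029398
s_3 = 0.325388 − (-0.029398)·(-0.174612)/(0.519071) = 0.315498;  |Δ| = 0.009889
F(0.315498) = 0.000624
s_4 = 0.315498 − 0.000624·(-0.009889)/(0.030022) = 0.315704;  |Δ| = 0.000206
|s_4 − s_3| = 0.000206 < 10^{-3}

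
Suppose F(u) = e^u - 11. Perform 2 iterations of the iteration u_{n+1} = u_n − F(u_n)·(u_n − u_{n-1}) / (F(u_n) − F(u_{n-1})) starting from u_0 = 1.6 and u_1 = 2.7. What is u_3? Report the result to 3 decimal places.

2.379

F(1.6) = -6.04697, F(2.7) = 3.87973
u_2 = 2.70000 − 3.87973·(2.70000 − 1.60000) / (3.87973 − (-6.04697)) = 2.70000 − (4.26770)/(9.92670) = 2.27008
F(2.27008) = -1.31984
u_3 = 2.27008 − (-1.31984)·(2.27008 − 2.70000) / (-1.31984 − 3.87973) = 2.27008 − (0.56743)/(-5.19957) = 2.37921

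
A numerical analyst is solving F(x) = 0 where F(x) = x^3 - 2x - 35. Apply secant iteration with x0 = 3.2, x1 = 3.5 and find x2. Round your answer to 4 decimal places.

3.4724

F(3.2) = -8.632000, F(3.5) = 0.875000
x2 = 3.500000 − 0.875000·(3.500000 − 3.200000) / (0.875000 − (-8.632000)) = 3.500000 − (0.262500)/(9.507000) = 3.472389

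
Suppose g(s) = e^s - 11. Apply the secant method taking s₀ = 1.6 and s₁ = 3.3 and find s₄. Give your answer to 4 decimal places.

g(1.6) = -6.046968, g(3.3) = 16.112639
s₂ = 3.300000 − 16.112639·(3.300000 − 1.600000) / (16.112639 − (-6.046968)) = 3.300000 − (27.391486)/(22.159606) = 2.063900
g(2.063900) = -3.123370
s₃ = 2.063900 − (-3.123370)·(2.063900 − 3.300000) / (-3.123370 − 16.112639) = 2.063900 − (3.860797)/(-19.236009) = 2.264607
g(2.264607) = -1.372660
s₄ = 2.264607 − (-1.372660)·(2.264607 − 2.063900) / (-1.372660 − (-3.123370)) = 2.264607 − (-0.275502)/(1.750709) = 2.421973

2.4220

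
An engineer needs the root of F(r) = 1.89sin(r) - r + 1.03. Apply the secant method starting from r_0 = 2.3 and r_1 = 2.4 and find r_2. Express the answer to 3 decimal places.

2.360

F(2.3) = 0.13938, F(2.4) = -0.09337
r_2 = 2.40000 − (-0.09337)·(2.40000 − 2.30000) / (-0.09337 − 0.13938) = 2.40000 − (-0.00934)/(-0.23276) = 2.35988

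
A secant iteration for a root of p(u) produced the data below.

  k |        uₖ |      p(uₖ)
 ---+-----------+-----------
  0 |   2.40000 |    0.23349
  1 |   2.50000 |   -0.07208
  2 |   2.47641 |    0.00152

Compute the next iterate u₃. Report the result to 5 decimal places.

2.47690

u₃ = 2.47641 − 0.00152·(2.47641 − 2.50000) / (0.00152 − (-0.07208))
   = 2.47641 − (-0.0000359)/(0.0736000) = 2.4768972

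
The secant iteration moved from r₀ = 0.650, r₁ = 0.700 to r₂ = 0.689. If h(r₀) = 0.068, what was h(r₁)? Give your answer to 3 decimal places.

-0.019

The secant line through (0.650, 0.068) and (0.700, h(r₁)) crosses zero at r₂ = 0.689.
So (0.650, 0.068), (0.700, h(r₁)), (0.689, 0) are collinear:
h(r₁) = 0.068 · (0.700 − 0.689) / (0.650 − 0.689) = 0.068 · (0.01100)/(-0.03900) = -0.01918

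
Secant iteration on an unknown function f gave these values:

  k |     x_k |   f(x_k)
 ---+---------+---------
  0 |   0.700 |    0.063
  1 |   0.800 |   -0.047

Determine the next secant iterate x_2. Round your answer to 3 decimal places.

x_2 = 0.800 − (-0.047)·(0.800 − 0.700) / (-0.047 − 0.063)
   = 0.800 − (-0.00470)/(-0.11000) = 0.75727

0.757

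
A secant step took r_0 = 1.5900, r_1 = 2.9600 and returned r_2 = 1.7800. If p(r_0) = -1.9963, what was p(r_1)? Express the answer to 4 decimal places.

The secant line through (1.5900, -1.9963) and (2.9600, p(r_1)) crosses zero at r_2 = 1.7800.
So (1.5900, -1.9963), (2.9600, p(r_1)), (1.7800, 0) are collinear:
p(r_1) = -1.9963 · (2.9600 − 1.7800) / (1.5900 − 1.7800) = -1.9963 · (1.180000)/(-0.190000) = 12.398074

12.3981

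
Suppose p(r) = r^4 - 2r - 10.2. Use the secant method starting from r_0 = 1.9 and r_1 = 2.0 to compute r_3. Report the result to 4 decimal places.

p(1.9) = -0.967900, p(2.0) = 1.800000
r_2 = 2.000000 − 1.800000·(2.000000 − 1.900000) / (1.800000 − (-0.967900)) = 2.000000 − (0.180000)/(2.767900) = 1.934969
p(1.934969) = -0.051622
r_3 = 1.934969 − (-0.051622)·(1.934969 − 2.000000) / (-0.051622 − 1.800000) = 1.934969 − (0.003357)/(-1.851622) = 1.936782

1.9368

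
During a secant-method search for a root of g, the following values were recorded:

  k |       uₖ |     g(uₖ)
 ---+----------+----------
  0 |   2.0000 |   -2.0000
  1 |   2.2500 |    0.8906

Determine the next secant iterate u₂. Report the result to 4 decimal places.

u₂ = 2.2500 − 0.8906·(2.2500 − 2.0000) / (0.8906 − (-2.0000))
   = 2.2500 − (0.222650)/(2.890600) = 2.172974

2.1730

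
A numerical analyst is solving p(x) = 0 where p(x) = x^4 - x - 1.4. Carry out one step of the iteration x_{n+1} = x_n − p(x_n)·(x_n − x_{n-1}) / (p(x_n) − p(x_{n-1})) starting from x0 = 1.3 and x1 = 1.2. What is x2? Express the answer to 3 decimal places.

p(1.3) = 0.15610, p(1.2) = -0.52640
x2 = 1.20000 − (-0.52640)·(1.20000 − 1.30000) / (-0.52640 − 0.15610) = 1.20000 − (0.05264)/(-0.68250) = 1.27713

1.277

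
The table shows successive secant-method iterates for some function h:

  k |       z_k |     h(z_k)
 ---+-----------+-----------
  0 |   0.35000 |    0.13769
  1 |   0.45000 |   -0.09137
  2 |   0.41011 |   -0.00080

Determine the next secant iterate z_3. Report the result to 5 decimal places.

0.40976

z_3 = 0.41011 − (-0.00080)·(0.41011 − 0.45000) / (-0.00080 − (-0.09137))
   = 0.41011 − (0.0000319)/(0.0905700) = 0.4097577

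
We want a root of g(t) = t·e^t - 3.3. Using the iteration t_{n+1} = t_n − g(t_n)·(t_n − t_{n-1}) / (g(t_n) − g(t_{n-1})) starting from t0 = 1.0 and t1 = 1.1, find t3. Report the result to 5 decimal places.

g(1.0) = -0.5817182, g(1.1) = 0.0045826
t2 = 1.1000000 − 0.0045826·(1.1000000 − 1.0000000) / (0.0045826 − (-0.5817182)) = 1.1000000 − (0.0004583)/(0.5863008) = 1.0992184
g(1.0992184) = -0.0003456
t3 = 1.0992184 − (-0.0003456)·(1.0992184 − 1.1000000) / (-0.0003456 − 0.0045826) = 1.0992184 − (0.0000003)/(-0.0049282) = 1.0992732

1.09927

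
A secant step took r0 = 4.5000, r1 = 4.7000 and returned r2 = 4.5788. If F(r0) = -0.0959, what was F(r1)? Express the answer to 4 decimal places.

The secant line through (4.5000, -0.0959) and (4.7000, F(r1)) crosses zero at r2 = 4.5788.
So (4.5000, -0.0959), (4.7000, F(r1)), (4.5788, 0) are collinear:
F(r1) = -0.0959 · (4.7000 − 4.5788) / (4.5000 − 4.5788) = -0.0959 · (0.121200)/(-0.078800) = 0.147501

0.1475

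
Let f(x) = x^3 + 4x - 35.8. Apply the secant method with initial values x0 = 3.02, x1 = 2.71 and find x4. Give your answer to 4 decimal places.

2.8935

f(3.02) = 3.823608, f(2.71) = -5.057489
x2 = 2.710000 − (-5.057489)·(2.710000 − 3.020000) / (-5.057489 − 3.823608) = 2.710000 − (1.567822)/(-8.881097) = 2.886535
f(2.886535) = -0.203016
x3 = 2.886535 − (-0.203016)·(2.886535 − 2.710000) / (-0.203016 − (-5.057489)) = 2.886535 − (-0.035839)/(4.854473) = 2.893917
f(2.893917) = 0.011529
x4 = 2.893917 − 0.011529·(2.893917 − 2.886535) / (0.011529 − (-0.203016)) = 2.893917 − (0.000085)/(0.214545) = 2.893521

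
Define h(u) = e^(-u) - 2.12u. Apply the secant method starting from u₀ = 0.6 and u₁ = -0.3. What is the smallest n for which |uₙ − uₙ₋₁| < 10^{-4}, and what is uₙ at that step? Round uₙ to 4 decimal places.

h(0.6) = -0.723188, h(-0.3) = 1.985859
u₂ = -0.300000 − 1.985859·(-0.900000)/(2.709047) = 0.359742;  |Δ| = 0.659742
h(0.359742) = -0.064797
u₃ = 0.359742 − (-0.064797)·(0.659742)/(-2.050656) = 0.338895;  |Δ| = 0.020847
h(0.338895) = -0.005901
u₄ = 0.338895 − (-0.005901)·(-0.020847)/(0.058896) = 0.336807;  |Δ| = 0.002089
h(0.336807) = 0.000017
u₅ = 0.336807 − 0.000017·(-0.002089)/(0.005918) = 0.336813;  |Δ| = 0.000006
|u₅ − u₄| = 0.000006 < 10^{-4}

n = 5, uₙ = 0.3368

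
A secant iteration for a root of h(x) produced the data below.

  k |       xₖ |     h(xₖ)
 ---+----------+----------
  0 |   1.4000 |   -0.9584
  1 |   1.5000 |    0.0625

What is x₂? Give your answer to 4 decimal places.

1.4939

x₂ = 1.5000 − 0.0625·(1.5000 − 1.4000) / (0.0625 − (-0.9584))
   = 1.5000 − (0.006250)/(1.020900) = 1.493878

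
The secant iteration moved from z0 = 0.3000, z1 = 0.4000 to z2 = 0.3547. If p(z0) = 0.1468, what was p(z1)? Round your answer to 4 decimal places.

-0.1216

The secant line through (0.3000, 0.1468) and (0.4000, p(z1)) crosses zero at z2 = 0.3547.
So (0.3000, 0.1468), (0.4000, p(z1)), (0.3547, 0) are collinear:
p(z1) = 0.1468 · (0.4000 − 0.3547) / (0.3000 − 0.3547) = 0.1468 · (0.045300)/(-0.054700) = -0.121573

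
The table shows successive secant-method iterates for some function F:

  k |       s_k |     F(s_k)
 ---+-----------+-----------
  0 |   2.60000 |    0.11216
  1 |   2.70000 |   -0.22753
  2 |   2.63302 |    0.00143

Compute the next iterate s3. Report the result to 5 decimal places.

s3 = 2.63302 − 0.00143·(2.63302 − 2.70000) / (0.00143 − (-0.22753))
   = 2.63302 − (-0.0000958)/(0.2289600) = 2.6334383

2.63344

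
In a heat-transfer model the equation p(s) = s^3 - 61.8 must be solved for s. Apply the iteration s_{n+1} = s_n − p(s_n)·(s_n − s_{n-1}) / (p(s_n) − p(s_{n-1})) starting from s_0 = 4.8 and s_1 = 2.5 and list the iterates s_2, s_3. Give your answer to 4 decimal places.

p(4.8) = 48.792000, p(2.5) = -46.175000
s_2 = 2.500000 − (-46.175000)·(2.500000 − 4.800000) / (-46.175000 − 48.792000) = 2.500000 − (106.202500)/(-94.967000) = 3.618310
p(3.618310) = -14.428499
s_3 = 3.618310 − (-14.428499)·(3.618310 − 2.500000) / (-14.428499 − (-46.175000)) = 3.618310 − (-16.135528)/(31.746501) = 4.126571

3.6183, 4.1266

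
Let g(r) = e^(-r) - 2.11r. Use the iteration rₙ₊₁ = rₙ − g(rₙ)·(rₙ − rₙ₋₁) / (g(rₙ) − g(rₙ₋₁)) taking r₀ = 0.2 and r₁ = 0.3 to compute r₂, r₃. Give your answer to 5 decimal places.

0.33732, 0.33800

g(0.2) = 0.3967308, g(0.3) = 0.1078182
r₂ = 0.3000000 − 0.1078182·(0.3000000 − 0.2000000) / (0.1078182 − 0.3967308) = 0.3000000 − (0.0107818)/(-0.2889125) = 0.3373186
g(0.3373186) = 0.0019391
r₃ = 0.3373186 − 0.0019391·(0.3373186 − 0.3000000) / (0.0019391 − 0.1078182) = 0.3373186 − (0.0000724)/(-0.1058791) = 0.3380021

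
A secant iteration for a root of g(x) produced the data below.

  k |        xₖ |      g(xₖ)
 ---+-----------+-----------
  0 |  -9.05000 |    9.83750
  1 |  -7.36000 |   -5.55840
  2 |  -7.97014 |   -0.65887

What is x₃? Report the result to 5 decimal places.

-8.05219

x₃ = -7.97014 − (-0.65887)·(-7.97014 − (-7.36000)) / (-0.65887 − (-5.55840))
   = -7.97014 − (0.4020029)/(4.8995300) = -8.0521893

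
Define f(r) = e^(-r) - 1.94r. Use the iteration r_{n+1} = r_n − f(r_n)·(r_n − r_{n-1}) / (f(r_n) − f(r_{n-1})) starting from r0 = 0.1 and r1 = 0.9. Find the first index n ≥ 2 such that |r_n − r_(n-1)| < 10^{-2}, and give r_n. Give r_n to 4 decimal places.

n = 4, r_n = 0.3597

f(0.1) = 0.710837, f(0.9) = -1.339430
r2 = 0.900000 − (-1.339430)·(0.800000)/(-2.050268) = 0.377364;  |Δ| = 0.522636
f(0.377364) = -0.046419
r3 = 0.377364 − (-0.046419)·(-0.522636)/(1.293011) = 0.358601;  |Δ| = 0.018763
f(0.358601) = 0.002967
r4 = 0.358601 − 0.002967·(-0.018763)/(0.049386) = 0.359728;  |Δ| = 0.001127
|r4 − r3| = 0.001127 < 10^{-2}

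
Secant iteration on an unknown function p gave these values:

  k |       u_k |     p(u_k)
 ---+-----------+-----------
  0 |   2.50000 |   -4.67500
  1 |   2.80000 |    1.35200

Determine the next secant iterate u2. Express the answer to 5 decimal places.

2.73270

u2 = 2.80000 − 1.35200·(2.80000 − 2.50000) / (1.35200 − (-4.67500))
   = 2.80000 − (0.4056000)/(6.0270000) = 2.7327028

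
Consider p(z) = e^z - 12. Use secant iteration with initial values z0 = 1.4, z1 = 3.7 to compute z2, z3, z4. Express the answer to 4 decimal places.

1.9021, 2.1845, 2.5867

p(1.4) = -7.944800, p(3.7) = 28.447304
z2 = 3.700000 − 28.447304·(3.700000 − 1.400000) / (28.447304 − (-7.944800)) = 3.700000 − (65.428800)/(36.392104) = 1.902116
p(1.902116) = -5.299947
z3 = 1.902116 − (-5.299947)·(1.902116 − 3.700000) / (-5.299947 − 28.447304) = 1.902116 − (9.528692)/(-33.747251) = 2.184470
p(2.184470) = -3.114061
z4 = 2.184470 − (-3.114061)·(2.184470 − 1.902116) / (-3.114061 − (-5.299947)) = 2.184470 − (-0.879270)/(2.185885) = 2.586719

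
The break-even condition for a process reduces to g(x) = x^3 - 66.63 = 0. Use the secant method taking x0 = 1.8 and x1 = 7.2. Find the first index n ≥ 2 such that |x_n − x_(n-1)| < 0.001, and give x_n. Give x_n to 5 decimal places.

n = 8, x_n = 4.05406

g(1.8) = -60.7980000, g(7.2) = 306.6180000
x2 = 7.2000000 − 306.6180000·(5.4000000)/(367.4160000) = 2.6935626;  |Δ| = 4.5064374
g(2.6935626) = -47.0874503
x3 = 2.6935626 − (-47.0874503)·(-4.5064374)/(-353.7054503) = 3.2934873;  |Δ| = 0.5999247
g(3.2934873) = -30.9053490
x4 = 3.2934873 − (-30.9053490)·(0.5999247)/(16.1821013) = 4.4392522;  |Δ| = 1.1457649
g(4.4392522) = 20.8541661
x5 = 4.4392522 − 20.8541661·(1.1457649)/(51.7595151) = 3.9776178;  |Δ| = 0.4616344
g(3.9776178) = -3.6983434
x6 = 3.9776178 − (-3.6983434)·(-0.4616344)/(-24.5525095) = 4.0471538;  |Δ| = 0.0695360
g(4.0471538) = -0.3398309
x7 = 4.0471538 − (-0.3398309)·(0.0695360)/(3.3585125) = 4.0541898;  |Δ| = 0.0070360
g(4.0541898) = 0.0065077
x8 = 4.0541898 − 0.0065077·(0.0070360)/(0.3463385) = 4.0540576;  |Δ| = 0.0001322
|x8 − x7| = 0.0001322 < 0.001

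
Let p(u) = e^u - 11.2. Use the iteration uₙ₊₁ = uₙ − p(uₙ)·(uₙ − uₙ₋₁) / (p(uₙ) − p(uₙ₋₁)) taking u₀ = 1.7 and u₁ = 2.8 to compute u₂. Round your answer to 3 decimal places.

2.274

p(1.7) = -5.72605, p(2.8) = 5.24465
u₂ = 2.80000 − 5.24465·(2.80000 − 1.70000) / (5.24465 − (-5.72605)) = 2.80000 − (5.76911)/(10.97070) = 2.27413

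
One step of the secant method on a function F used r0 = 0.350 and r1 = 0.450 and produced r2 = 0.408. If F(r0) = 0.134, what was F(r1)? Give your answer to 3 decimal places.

-0.097

The secant line through (0.350, 0.134) and (0.450, F(r1)) crosses zero at r2 = 0.408.
So (0.350, 0.134), (0.450, F(r1)), (0.408, 0) are collinear:
F(r1) = 0.134 · (0.450 − 0.408) / (0.350 − 0.408) = 0.134 · (0.04200)/(-0.05800) = -0.09703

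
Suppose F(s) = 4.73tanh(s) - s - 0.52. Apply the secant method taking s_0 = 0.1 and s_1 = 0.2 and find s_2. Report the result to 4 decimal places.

0.1410

F(0.1) = -0.148570, F(0.2) = 0.213585
s_2 = 0.200000 − 0.213585·(0.200000 − 0.100000) / (0.213585 − (-0.148570)) = 0.200000 − (0.021359)/(0.362156) = 0.141024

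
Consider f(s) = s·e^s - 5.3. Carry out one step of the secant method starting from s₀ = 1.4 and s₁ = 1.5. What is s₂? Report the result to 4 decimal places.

1.3639

f(1.4) = 0.377280, f(1.5) = 1.422534
s₂ = 1.500000 − 1.422534·(1.500000 − 1.400000) / (1.422534 − 0.377280) = 1.500000 − (0.142253)/(1.045254) = 1.363905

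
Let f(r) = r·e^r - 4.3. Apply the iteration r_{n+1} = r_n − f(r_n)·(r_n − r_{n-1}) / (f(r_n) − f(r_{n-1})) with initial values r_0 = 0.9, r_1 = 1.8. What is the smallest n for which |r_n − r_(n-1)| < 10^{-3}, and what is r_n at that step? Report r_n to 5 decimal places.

n = 6, r_n = 1.24194

f(0.9) = -2.0863572, f(1.8) = 6.5893654
r_2 = 1.8000000 − 6.5893654·(0.9000000)/(8.6757226) = 1.1164340;  |Δ| = 0.6835660
f(1.1164340) = -0.8904725
r_3 = 1.1164340 − (-0.8904725)·(-0.6835660)/(-7.4798380) = 1.1978123;  |Δ| = 0.0813783
f(1.1978123) = -0.3318135
r_4 = 1.1978123 − (-0.3318135)·(0.0813783)/(0.5586591) = 1.2461467;  |Δ| = 0.0483344
f(1.2461467) = 0.0327518
r_5 = 1.2461467 − 0.0327518·(0.0483344)/(0.3645653) = 1.2418044;  |Δ| = 0.0043423
f(1.2418044) = -0.0010536
r_6 = 1.2418044 − (-0.0010536)·(-0.0043423)/(-0.0338054) = 1.2419398;  |Δ| = 0.0001353
|r_6 − r_5| = 0.0001353 < 10^{-3}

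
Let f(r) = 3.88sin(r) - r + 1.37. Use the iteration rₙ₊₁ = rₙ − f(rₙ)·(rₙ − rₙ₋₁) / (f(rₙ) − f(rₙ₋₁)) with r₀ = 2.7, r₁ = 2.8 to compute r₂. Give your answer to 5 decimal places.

f(2.7) = 0.3282339, f(2.8) = -0.1302460
r₂ = 2.8000000 − (-0.1302460)·(2.8000000 − 2.7000000) / (-0.1302460 − 0.3282339) = 2.8000000 − (-0.0130246)/(-0.4584799) = 2.7715918

2.77159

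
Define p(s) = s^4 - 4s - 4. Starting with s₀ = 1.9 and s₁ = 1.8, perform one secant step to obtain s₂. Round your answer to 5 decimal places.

p(1.9) = 1.4321000, p(1.8) = -0.7024000
s₂ = 1.8000000 − (-0.7024000)·(1.8000000 − 1.9000000) / (-0.7024000 − 1.4321000) = 1.8000000 − (0.0702400)/(-2.1345000) = 1.8329070

1.83291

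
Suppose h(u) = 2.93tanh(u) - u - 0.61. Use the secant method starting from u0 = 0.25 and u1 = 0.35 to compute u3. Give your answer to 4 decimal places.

0.3341

h(0.25) = -0.142388, h(0.35) = 0.025580
u2 = 0.350000 − 0.025580·(0.350000 − 0.250000) / (0.025580 − (-0.142388)) = 0.350000 − (0.002558)/(0.167969) = 0.334771
h(0.334771) = 0.001036
u3 = 0.334771 − 0.001036·(0.334771 − 0.350000) / (0.001036 − 0.025580) = 0.334771 − (-0.000016)/(-0.024544) = 0.334128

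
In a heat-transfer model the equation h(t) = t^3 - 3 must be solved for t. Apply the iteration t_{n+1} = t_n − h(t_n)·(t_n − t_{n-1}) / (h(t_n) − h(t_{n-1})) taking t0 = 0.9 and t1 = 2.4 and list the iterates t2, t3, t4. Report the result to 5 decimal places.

h(0.9) = -2.2710000, h(2.4) = 10.8240000
t2 = 2.4000000 − 10.8240000·(2.4000000 − 0.9000000) / (10.8240000 − (-2.2710000)) = 2.4000000 − (16.2360000)/(13.0950000) = 1.1601375
h(1.1601375) = -1.4385490
t3 = 1.1601375 − (-1.4385490)·(1.1601375 − 2.4000000) / (-1.4385490 − 10.8240000) = 1.1601375 − (1.7836031)/(-12.2625490) = 1.3055887
h(1.3055887) = -0.7745433
t4 = 1.3055887 − (-0.7745433)·(1.3055887 − 1.1601375) / (-0.7745433 − (-1.4385490)) = 1.3055887 − (-0.1126583)/(0.6640058) = 1.4752533

1.16014, 1.30559, 1.47525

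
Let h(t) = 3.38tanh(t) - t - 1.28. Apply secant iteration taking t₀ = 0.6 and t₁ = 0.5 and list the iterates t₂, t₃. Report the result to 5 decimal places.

0.64226, 0.64747

h(0.6) = -0.0647725, h(0.5) = -0.2180440
t₂ = 0.5000000 − (-0.2180440)·(0.5000000 − 0.6000000) / (-0.2180440 − (-0.0647725)) = 0.5000000 − (0.0218044)/(-0.1532715) = 0.6422599
h(0.6422599) = -0.0077051
t₃ = 0.6422599 − (-0.0077051)·(0.6422599 − 0.5000000) / (-0.0077051 − (-0.2180440)) = 0.6422599 − (-0.0010961)/(0.2103390) = 0.6474712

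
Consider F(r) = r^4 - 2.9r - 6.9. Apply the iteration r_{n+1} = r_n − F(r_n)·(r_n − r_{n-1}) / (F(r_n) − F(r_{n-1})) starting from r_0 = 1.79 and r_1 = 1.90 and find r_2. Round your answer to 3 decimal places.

F(1.79) = -1.82474, F(1.90) = 0.62210
r_2 = 1.90000 − 0.62210·(1.90000 − 1.79000) / (0.62210 − (-1.82474)) = 1.90000 − (0.06843)/(2.44684) = 1.87203

1.872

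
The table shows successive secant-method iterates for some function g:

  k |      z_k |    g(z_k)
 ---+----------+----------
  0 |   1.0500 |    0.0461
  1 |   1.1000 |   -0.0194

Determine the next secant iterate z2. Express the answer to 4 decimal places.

z2 = 1.1000 − (-0.0194)·(1.1000 − 1.0500) / (-0.0194 − 0.0461)
   = 1.1000 − (-0.000970)/(-0.065500) = 1.085191

1.0852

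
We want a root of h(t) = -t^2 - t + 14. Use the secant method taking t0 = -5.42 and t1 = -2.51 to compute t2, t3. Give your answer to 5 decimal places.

h(-5.42) = -9.9564000, h(-2.51) = 10.2099000
t2 = -2.5100000 − 10.2099000·(-2.5100000 − (-5.4200000)) / (10.2099000 − (-9.9564000)) = -2.5100000 − (29.7108090)/(20.1663000) = -3.9832900
h(-3.9832900) = 2.1166905
t3 = -3.9832900 − 2.1166905·(-3.9832900 − (-2.5100000)) / (2.1166905 − 10.2099000) = -3.9832900 − (-3.1184990)/(-8.0932095) = -4.3686129

-3.98329, -4.36861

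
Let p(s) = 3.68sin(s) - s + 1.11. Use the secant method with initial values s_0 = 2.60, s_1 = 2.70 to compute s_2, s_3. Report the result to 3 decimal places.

p(2.60) = 0.40705, p(2.70) = -0.01724
s_2 = 2.70000 − (-0.01724)·(2.70000 − 2.60000) / (-0.01724 − 0.40705) = 2.70000 − (-0.00172)/(-0.42429) = 2.69594
p(2.69594) = 0.00033
s_3 = 2.69594 − 0.00033·(2.69594 − 2.70000) / (0.00033 − (-0.01724)) = 2.69594 − (0.00000)/(0.01757) = 2.69601

2.696, 2.696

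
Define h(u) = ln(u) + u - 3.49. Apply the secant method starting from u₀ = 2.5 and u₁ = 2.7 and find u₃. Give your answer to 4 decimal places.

h(2.5) = -0.073709, h(2.7) = 0.203252
u₂ = 2.700000 − 0.203252·(2.700000 − 2.500000) / (0.203252 − (-0.073709)) = 2.700000 − (0.040650)/(0.276961) = 2.553227
h(2.553227) = 0.000585
u₃ = 2.553227 − 0.000585·(2.553227 − 2.700000) / (0.000585 − 0.203252) = 2.553227 − (-0.000086)/(-0.202666) = 2.552803

2.5528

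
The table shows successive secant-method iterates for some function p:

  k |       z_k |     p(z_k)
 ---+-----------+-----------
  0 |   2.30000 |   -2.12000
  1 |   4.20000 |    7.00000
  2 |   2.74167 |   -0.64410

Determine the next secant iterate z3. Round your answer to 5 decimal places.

2.86455

z3 = 2.74167 − (-0.64410)·(2.74167 − 4.20000) / (-0.64410 − 7.00000)
   = 2.74167 − (0.9393104)/(-7.6441000) = 2.8645504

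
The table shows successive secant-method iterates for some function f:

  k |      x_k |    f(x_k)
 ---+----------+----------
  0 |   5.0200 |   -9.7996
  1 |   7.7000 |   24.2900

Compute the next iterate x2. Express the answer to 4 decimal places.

5.7904

x2 = 7.7000 − 24.2900·(7.7000 − 5.0200) / (24.2900 − (-9.7996))
   = 7.7000 − (65.097200)/(34.089600) = 5.790409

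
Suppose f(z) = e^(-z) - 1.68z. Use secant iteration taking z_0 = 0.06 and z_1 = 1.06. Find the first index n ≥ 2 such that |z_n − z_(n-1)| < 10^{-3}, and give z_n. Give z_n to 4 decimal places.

f(0.06) = 0.840965, f(1.06) = -1.434344
z_2 = 1.060000 − (-1.434344)·(1.000000)/(-2.275309) = 0.429605;  |Δ| = 0.630395
f(0.429605) = -0.070969
z_3 = 0.429605 − (-0.070969)·(-0.630395)/(1.363375) = 0.396790;  |Δ| = 0.032815
f(0.396790) = 0.005868
z_4 = 0.396790 − 0.005868·(-0.032815)/(0.076838) = 0.399296;  |Δ| = 0.002506
f(0.399296) = -0.000025
z_5 = 0.399296 − (-0.000025)·(0.002506)/(-0.005894) = 0.399285;  |Δ| = 0.000011
|z_5 − z_4| = 0.000011 < 10^{-3}

n = 5, z_n = 0.3993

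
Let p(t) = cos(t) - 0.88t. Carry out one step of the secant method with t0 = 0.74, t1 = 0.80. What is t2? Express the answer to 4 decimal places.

p(0.74) = 0.087269, p(0.80) = -0.007293
t2 = 0.800000 − (-0.007293)·(0.800000 − 0.740000) / (-0.007293 − 0.087269) = 0.800000 − (-0.000438)/(-0.094562) = 0.795372

0.7954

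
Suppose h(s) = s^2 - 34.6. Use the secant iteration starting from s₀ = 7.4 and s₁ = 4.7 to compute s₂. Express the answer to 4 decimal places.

h(7.4) = 20.160000, h(4.7) = -12.510000
s₂ = 4.700000 − (-12.510000)·(4.700000 − 7.400000) / (-12.510000 − 20.160000) = 4.700000 − (33.777000)/(-32.670000) = 5.733884

5.7339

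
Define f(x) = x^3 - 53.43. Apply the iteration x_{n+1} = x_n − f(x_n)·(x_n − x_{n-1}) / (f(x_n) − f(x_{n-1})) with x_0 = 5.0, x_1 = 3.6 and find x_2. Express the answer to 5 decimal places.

f(5.0) = 71.5700000, f(3.6) = -6.7740000
x_2 = 3.6000000 − (-6.7740000)·(3.6000000 − 5.0000000) / (-6.7740000 − 71.5700000) = 3.6000000 − (9.4836000)/(-78.3440000) = 3.7210508

3.72105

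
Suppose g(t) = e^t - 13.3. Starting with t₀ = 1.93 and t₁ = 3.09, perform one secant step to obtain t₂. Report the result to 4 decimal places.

g(1.93) = -6.410490, g(3.09) = 8.677078
t₂ = 3.090000 − 8.677078·(3.090000 − 1.930000) / (8.677078 − (-6.410490)) = 3.090000 − (10.065410)/(15.087568) = 2.422867

2.4229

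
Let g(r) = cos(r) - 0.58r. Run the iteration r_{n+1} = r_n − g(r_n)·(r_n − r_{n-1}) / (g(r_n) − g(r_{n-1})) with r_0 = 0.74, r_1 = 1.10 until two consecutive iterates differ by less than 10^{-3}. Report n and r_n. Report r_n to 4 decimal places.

n = 4, r_n = 0.9719

g(0.74) = 0.309269, g(1.10) = -0.184404
r_2 = 1.100000 − (-0.184404)·(0.360000)/(-0.493672) = 0.965527;  |Δ| = 0.134473
g(0.965527) = 0.008977
r_3 = 0.965527 − 0.008977·(-0.134473)/(0.193381) = 0.971770;  |Δ| = 0.006243
g(0.971770) = 0.000212
r_4 = 0.971770 − 0.000212·(0.006243)/(-0.008765) = 0.971921;  |Δ| = 0.000151
|r_4 − r_3| = 0.000151 < 10^{-3}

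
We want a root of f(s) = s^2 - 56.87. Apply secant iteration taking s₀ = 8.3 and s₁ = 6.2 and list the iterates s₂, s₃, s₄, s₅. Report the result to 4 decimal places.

f(8.3) = 12.020000, f(6.2) = -18.430000
s₂ = 6.200000 − (-18.430000)·(6.200000 − 8.300000) / (-18.430000 − 12.020000) = 6.200000 − (38.703000)/(-30.450000) = 7.471034
f(7.471034) = -1.053644
s₃ = 7.471034 − (-1.053644)·(7.471034 − 6.200000) / (-1.053644 − (-18.430000)) = 7.471034 − (-1.339218)/(17.376356) = 7.548106
f(7.548106) = 0.103900
s₄ = 7.548106 − 0.103900·(7.548106 − 7.471034) / (0.103900 − (-1.053644)) = 7.548106 − (0.008008)/(1.157544) = 7.541188
f(7.541188) = -0.000485
s₅ = 7.541188 − (-0.000485)·(7.541188 − 7.548106) / (-0.000485 − 0.103900) = 7.541188 − (0.000003)/(-0.104386) = 7.541220

7.4710, 7.5481, 7.5412, 7.5412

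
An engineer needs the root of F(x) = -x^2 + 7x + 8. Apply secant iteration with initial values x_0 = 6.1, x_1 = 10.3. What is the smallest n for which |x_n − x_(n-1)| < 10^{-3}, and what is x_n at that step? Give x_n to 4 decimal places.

F(6.1) = 13.490000, F(10.3) = -25.990000
x_2 = 10.300000 − (-25.990000)·(4.200000)/(-39.480000) = 7.535106;  |Δ| = 2.764894
F(7.535106) = 3.967916
x_3 = 7.535106 − 3.967916·(-2.764894)/(29.957916) = 7.901316;  |Δ| = 0.366209
F(7.901316) = 0.878420
x_4 = 7.901316 − 0.878420·(0.366209)/(-3.089496) = 8.005438;  |Δ| = 0.104122
F(8.005438) = -0.048972
x_5 = 8.005438 − (-0.048972)·(0.104122)/(-0.927393) = 7.999940;  |Δ| = 0.005498
F(7.999940) = 0.000542
x_6 = 7.999940 − 0.000542·(-0.005498)/(0.049514) = 8.000000;  |Δ| = 0.000060
|x_6 − x_5| = 0.000060 < 10^{-3}

n = 6, x_n = 8.0000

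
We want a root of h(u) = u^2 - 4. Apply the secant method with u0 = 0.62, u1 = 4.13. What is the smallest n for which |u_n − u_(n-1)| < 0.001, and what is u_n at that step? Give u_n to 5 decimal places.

h(0.62) = -3.6156000, h(4.13) = 13.0569000
u2 = 4.1300000 − 13.0569000·(3.5100000)/(16.6725000) = 1.3811789;  |Δ| = 2.7488211
h(1.3811789) = -2.0923447
u3 = 1.3811789 − (-2.0923447)·(-2.7488211)/(-15.1492447) = 1.7608336;  |Δ| = 0.3796547
h(1.7608336) = -0.8994650
u4 = 1.7608336 − (-0.8994650)·(0.3796547)/(1.1928797) = 2.0471040;  |Δ| = 0.2862704
h(2.0471040) = 0.1906346
u5 = 2.0471040 − 0.1906346·(0.2862704)/(1.0900996) = 1.9970415;  |Δ| = 0.0500624
h(1.9970415) = -0.0118251
u6 = 1.9970415 − (-0.0118251)·(-0.0500624)/(-0.2024597) = 1.9999655;  |Δ| = 0.0029240
h(1.9999655) = -0.0001378
u7 = 1.9999655 − (-0.0001378)·(0.0029240)/(0.0116873) = 2.0000000;  |Δ| = 0.0000345
|u7 − u6| = 0.0000345 < 0.001

n = 7, u_n = 2.00000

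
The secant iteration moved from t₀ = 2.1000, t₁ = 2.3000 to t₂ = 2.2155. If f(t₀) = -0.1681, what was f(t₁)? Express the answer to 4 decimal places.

The secant line through (2.1000, -0.1681) and (2.3000, f(t₁)) crosses zero at t₂ = 2.2155.
So (2.1000, -0.1681), (2.3000, f(t₁)), (2.2155, 0) are collinear:
f(t₁) = -0.1681 · (2.3000 − 2.2155) / (2.1000 − 2.2155) = -0.1681 · (0.084500)/(-0.115500) = 0.122982

0.1230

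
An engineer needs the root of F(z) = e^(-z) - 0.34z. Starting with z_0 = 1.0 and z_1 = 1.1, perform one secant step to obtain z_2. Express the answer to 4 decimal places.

1.0404

F(1.0) = 0.027879, F(1.1) = -0.041129
z_2 = 1.100000 − (-0.041129)·(1.100000 − 1.000000) / (-0.041129 − 0.027879) = 1.100000 − (-0.004113)/(-0.069008) = 1.040400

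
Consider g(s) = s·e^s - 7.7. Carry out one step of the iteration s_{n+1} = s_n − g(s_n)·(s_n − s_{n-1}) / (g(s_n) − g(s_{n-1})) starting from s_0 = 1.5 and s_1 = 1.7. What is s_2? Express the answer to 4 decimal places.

1.5757

g(1.5) = -0.977466, g(1.7) = 1.605711
s_2 = 1.700000 − 1.605711·(1.700000 − 1.500000) / (1.605711 − (-0.977466)) = 1.700000 − (0.321142)/(2.583177) = 1.575679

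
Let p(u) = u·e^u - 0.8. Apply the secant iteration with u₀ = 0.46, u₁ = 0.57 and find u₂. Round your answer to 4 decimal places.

0.4881

p(0.46) = -0.071326, p(0.57) = 0.207912
u₂ = 0.570000 − 0.207912·(0.570000 − 0.460000) / (0.207912 − (-0.071326)) = 0.570000 − (0.022870)/(0.279238) = 0.488097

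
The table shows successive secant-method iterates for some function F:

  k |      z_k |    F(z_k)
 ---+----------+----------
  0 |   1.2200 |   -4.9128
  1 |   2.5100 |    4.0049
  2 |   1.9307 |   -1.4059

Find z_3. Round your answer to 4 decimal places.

2.0812

z_3 = 1.9307 − (-1.4059)·(1.9307 − 2.5100) / (-1.4059 − 4.0049)
   = 1.9307 − (0.814438)/(-5.410800) = 2.081221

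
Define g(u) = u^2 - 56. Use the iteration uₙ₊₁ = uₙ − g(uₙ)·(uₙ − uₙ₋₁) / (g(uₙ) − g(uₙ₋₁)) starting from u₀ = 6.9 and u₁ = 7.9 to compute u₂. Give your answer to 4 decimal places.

g(6.9) = -8.390000, g(7.9) = 6.410000
u₂ = 7.900000 − 6.410000·(7.900000 − 6.900000) / (6.410000 − (-8.390000)) = 7.900000 − (6.410000)/(14.800000) = 7.466892

7.4669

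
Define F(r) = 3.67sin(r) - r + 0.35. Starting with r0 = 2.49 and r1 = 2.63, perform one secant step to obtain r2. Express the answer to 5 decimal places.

2.51108

F(2.49) = 0.0856844, F(2.63) = -0.4832906
r2 = 2.6300000 − (-0.4832906)·(2.6300000 − 2.4900000) / (-0.4832906 − 0.0856844) = 2.6300000 − (-0.0676607)/(-0.5689750) = 2.5110832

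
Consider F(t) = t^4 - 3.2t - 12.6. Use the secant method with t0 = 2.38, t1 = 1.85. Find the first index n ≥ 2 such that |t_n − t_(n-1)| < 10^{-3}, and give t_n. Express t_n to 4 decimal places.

n = 5, t_n = 2.0962

F(2.38) = 11.869427, F(1.85) = -6.806494
t2 = 1.850000 − (-6.806494)·(-0.530000)/(-18.675921) = 2.043160;  |Δ| = 0.193160
F(2.043160) = -1.711637
t3 = 2.043160 − (-1.711637)·(0.193160)/(5.094857) = 2.108053;  |Δ| = 0.064893
F(2.108053) = 0.402363
t4 = 2.108053 − 0.402363·(0.064893)/(2.114001) = 2.095702;  |Δ| = 0.012351
F(2.095702) = -0.016884
t5 = 2.095702 − (-0.016884)·(-0.012351)/(-0.419247) = 2.096199;  |Δ| = 0.000497
|t5 − t4| = 0.000497 < 10^{-3}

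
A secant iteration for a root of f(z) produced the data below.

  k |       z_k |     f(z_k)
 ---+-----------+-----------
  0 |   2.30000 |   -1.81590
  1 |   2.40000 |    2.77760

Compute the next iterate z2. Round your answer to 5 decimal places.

2.33953

z2 = 2.40000 − 2.77760·(2.40000 − 2.30000) / (2.77760 − (-1.81590))
   = 2.40000 − (0.2777600)/(4.5935000) = 2.3395319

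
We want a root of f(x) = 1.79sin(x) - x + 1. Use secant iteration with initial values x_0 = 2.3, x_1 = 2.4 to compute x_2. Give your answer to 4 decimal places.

2.3154

f(2.3) = 0.034812, f(2.4) = -0.190921
x_2 = 2.400000 − (-0.190921)·(2.400000 − 2.300000) / (-0.190921 − 0.034812) = 2.400000 − (-0.019092)/(-0.225733) = 2.315422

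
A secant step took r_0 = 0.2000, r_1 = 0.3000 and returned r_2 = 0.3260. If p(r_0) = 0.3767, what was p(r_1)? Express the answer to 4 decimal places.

The secant line through (0.2000, 0.3767) and (0.3000, p(r_1)) crosses zero at r_2 = 0.3260.
So (0.2000, 0.3767), (0.3000, p(r_1)), (0.3260, 0) are collinear:
p(r_1) = 0.3767 · (0.3000 − 0.3260) / (0.2000 − 0.3260) = 0.3767 · (-0.026000)/(-0.126000) = 0.077732

0.0777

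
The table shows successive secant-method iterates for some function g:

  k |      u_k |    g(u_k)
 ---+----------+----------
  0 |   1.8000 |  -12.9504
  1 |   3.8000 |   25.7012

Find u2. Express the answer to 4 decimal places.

2.4701

u2 = 3.8000 − 25.7012·(3.8000 − 1.8000) / (25.7012 − (-12.9504))
   = 3.8000 − (51.402400)/(38.651600) = 2.470109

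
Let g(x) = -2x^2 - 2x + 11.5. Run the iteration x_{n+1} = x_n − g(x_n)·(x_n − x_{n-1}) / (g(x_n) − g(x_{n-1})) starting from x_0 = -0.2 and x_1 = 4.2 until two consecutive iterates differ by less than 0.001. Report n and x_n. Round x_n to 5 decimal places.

g(-0.2) = 11.8200000, g(4.2) = -32.1800000
x_2 = 4.2000000 − (-32.1800000)·(4.4000000)/(-44.0000000) = 0.9820000;  |Δ| = 3.2180000
g(0.9820000) = 7.6073520
x_3 = 0.9820000 − 7.6073520·(-3.2180000)/(39.7873520) = 1.5972824;  |Δ| = 0.6152824
g(1.5972824) = 3.2028128
x_4 = 1.5972824 − 3.2028128·(0.6152824)/(-4.4045392) = 2.0446923;  |Δ| = 0.4474099
g(2.0446923) = -0.9509181
x_5 = 2.0446923 − (-0.9509181)·(0.4474099)/(-4.1537309) = 1.9422663;  |Δ| = 0.1024260
g(1.9422663) = 0.0706707
x_6 = 1.9422663 − 0.0706707·(-0.1024260)/(1.0215888) = 1.9493518;  |Δ| = 0.0070855
g(1.9493518) = 0.0013511
x_7 = 1.9493518 − 0.0013511·(0.0070855)/(-0.0693196) = 1.9494899;  |Δ| = 0.0001381
|x_7 − x_6| = 0.0001381 < 0.001

n = 7, x_n = 1.94949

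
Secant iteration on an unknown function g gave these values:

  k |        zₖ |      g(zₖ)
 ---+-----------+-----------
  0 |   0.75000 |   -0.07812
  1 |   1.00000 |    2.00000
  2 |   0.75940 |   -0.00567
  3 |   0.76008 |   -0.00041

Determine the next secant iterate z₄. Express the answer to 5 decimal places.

z₄ = 0.76008 − (-0.00041)·(0.76008 − 0.75940) / (-0.00041 − (-0.00567))
   = 0.76008 − (-0.0000003)/(0.0052600) = 0.7601330

0.76013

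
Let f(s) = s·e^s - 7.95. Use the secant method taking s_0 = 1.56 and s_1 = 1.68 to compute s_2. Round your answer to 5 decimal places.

1.59971

f(1.56) = -0.5262389, f(1.68) = 1.0641340
s_2 = 1.6800000 − 1.0641340·(1.6800000 − 1.5600000) / (1.0641340 − (-0.5262389)) = 1.6800000 − (0.1276961)/(1.5903729) = 1.5997068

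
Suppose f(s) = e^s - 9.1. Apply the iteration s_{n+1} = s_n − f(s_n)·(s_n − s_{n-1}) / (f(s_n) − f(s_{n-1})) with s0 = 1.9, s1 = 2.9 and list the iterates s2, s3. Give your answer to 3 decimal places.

2.110, 2.178

f(1.9) = -2.41411, f(2.9) = 9.07415
s2 = 2.90000 − 9.07415·(2.90000 − 1.90000) / (9.07415 − (-2.41411)) = 2.90000 − (9.07415)/(11.48825) = 2.11014
f(2.11014) = -0.85063
s3 = 2.11014 − (-0.85063)·(2.11014 − 2.90000) / (-0.85063 − 9.07415) = 2.11014 − (0.67188)/(-9.92477) = 2.17783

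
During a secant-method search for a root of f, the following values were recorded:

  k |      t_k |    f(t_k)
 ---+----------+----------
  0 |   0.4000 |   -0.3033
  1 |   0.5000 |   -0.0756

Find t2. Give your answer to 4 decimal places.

t2 = 0.5000 − (-0.0756)·(0.5000 − 0.4000) / (-0.0756 − (-0.3033))
   = 0.5000 − (-0.007560)/(0.227700) = 0.533202

0.5332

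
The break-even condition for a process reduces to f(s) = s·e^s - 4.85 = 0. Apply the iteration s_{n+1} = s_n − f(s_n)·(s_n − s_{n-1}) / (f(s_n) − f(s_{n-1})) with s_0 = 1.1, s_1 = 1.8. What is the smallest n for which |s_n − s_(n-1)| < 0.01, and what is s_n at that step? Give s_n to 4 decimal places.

n = 5, s_n = 1.3094

f(1.1) = -1.545417, f(1.8) = 6.039365
s_2 = 1.800000 − 6.039365·(0.700000)/(7.584783) = 1.242627;  |Δ| = 0.557373
f(1.242627) = -0.544669
s_3 = 1.242627 − (-0.544669)·(-0.557373)/(-6.584034) = 1.288736;  |Δ| = 0.046109
f(1.288736) = -0.174213
s_4 = 1.288736 − (-0.174213)·(0.046109)/(0.370456) = 1.310419;  |Δ| = 0.021684
f(1.310419) = 0.008679
s_5 = 1.310419 − 0.008679·(0.021684)/(0.182892) = 1.309390;  |Δ| = 0.001029
|s_5 − s_4| = 0.001029 < 0.01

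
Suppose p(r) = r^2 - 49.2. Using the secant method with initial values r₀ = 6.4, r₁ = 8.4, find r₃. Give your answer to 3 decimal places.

7.009

p(6.4) = -8.24000, p(8.4) = 21.36000
r₂ = 8.40000 − 21.36000·(8.40000 − 6.40000) / (21.36000 − (-8.24000)) = 8.40000 − (42.72000)/(29.60000) = 6.95676
p(6.95676) = -0.80354
r₃ = 6.95676 − (-0.80354)·(6.95676 − 8.40000) / (-0.80354 − 21.36000) = 6.95676 − (1.15970)/(-22.16354) = 7.00908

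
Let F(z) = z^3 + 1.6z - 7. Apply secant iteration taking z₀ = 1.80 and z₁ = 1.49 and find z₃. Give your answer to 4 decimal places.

F(1.80) = 1.712000, F(1.49) = -1.308051
z₂ = 1.490000 − (-1.308051)·(1.490000 − 1.800000) / (-1.308051 − 1.712000) = 1.490000 − (0.405496)/(-3.020051) = 1.624268
F(1.624268) = -0.115953
z₃ = 1.624268 − (-0.115953)·(1.624268 − 1.490000) / (-0.115953 − (-1.308051)) = 1.624268 − (-0.015569)/(1.192098) = 1.637328

1.6373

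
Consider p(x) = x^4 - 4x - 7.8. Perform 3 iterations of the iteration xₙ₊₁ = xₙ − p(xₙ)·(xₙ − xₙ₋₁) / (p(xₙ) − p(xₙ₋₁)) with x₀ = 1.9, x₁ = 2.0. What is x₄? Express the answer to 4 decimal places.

p(1.9) = -2.367900, p(2.0) = 0.200000
x₂ = 2.000000 − 0.200000·(2.000000 − 1.900000) / (0.200000 − (-2.367900)) = 2.000000 − (0.020000)/(2.567900) = 1.992212
p(1.992212) = -0.016625
x₃ = 1.992212 − (-0.016625)·(1.992212 − 2.000000) / (-0.016625 − 0.200000) = 1.992212 − (0.000129)/(-0.216625) = 1.992809
p(1.992809) = -0.000103
x₄ = 1.992809 − (-0.000103)·(1.992809 − 1.992212) / (-0.000103 − (-0.016625)) = 1.992809 − (0.000000)/(0.016522) = 1.992813

1.9928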